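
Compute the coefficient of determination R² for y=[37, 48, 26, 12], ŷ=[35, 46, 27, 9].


ȳ = 30.75
SS_res = Σ(y-ŷ)² = 18
SS_tot = Σ(y-ȳ)² = 710.75
R² = 1 - SS_res/SS_tot = 1 - 0.0253 = 0.9747

0.9747


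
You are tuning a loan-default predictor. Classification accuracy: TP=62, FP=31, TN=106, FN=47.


Accuracy = (TP+TN)/(TP+TN+FP+FN)
= (62+106)/(246)
= 168/246 = 68.29%

68.29%


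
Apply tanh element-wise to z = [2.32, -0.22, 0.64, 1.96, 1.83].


tanh(2.32) = 0.9809
tanh(-0.22) = -0.2165
tanh(0.64) = 0.5649
tanh(1.96) = 0.9611
tanh(1.83) = 0.9498
result = [0.9809, -0.2165, 0.5649, 0.9611, 0.9498]

[0.9809, -0.2165, 0.5649, 0.9611, 0.9498]


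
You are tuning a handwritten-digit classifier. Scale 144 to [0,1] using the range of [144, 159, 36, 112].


min=36, max=159
(144-36)/(159-36) = 108/123 = 0.878

0.878


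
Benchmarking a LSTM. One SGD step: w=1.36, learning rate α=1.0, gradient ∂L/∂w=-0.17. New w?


w_new = w - α·∇
= 1.36 - 1.0·-0.17
= 1.36 + 0.17
= 1.53

1.53


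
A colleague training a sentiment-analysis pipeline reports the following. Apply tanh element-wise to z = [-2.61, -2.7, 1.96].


tanh(-2.61) = -0.9892
tanh(-2.7) = -0.991
tanh(1.96) = 0.9611
result = [-0.9892, -0.991, 0.9611]

[-0.9892, -0.991, 0.9611]


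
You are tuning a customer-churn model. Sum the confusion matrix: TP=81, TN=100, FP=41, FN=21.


Total = TP + TN + FP + FN
= 81 + 100 + 41 + 21
= 243
(Predicted positive: 122, predicted negative: 121)

243


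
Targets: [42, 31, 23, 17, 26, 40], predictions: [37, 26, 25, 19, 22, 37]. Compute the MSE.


Squared errors: (42-37)²=25, (31-26)²=25, (23-25)²=4, (17-19)²=4, (26-22)²=16, (40-37)²=9
Sum = 83
MSE = 83/6 = 83/6

83/6


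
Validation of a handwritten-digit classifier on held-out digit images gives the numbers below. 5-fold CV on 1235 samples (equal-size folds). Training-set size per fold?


Fold size = 1235/5 = 247
Training per fold = 1235 - 247 = 988

988


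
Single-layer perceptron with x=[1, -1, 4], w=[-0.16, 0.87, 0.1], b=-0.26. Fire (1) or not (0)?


z = (1)·(-0.16) + (-1)·(0.87) + (4)·(0.1) - 0.26
  = -0.89
step(z) = 0 (z<0)

0


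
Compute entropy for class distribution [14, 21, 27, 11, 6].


Probabilities: [14/79, 21/79, 27/79, 11/79, 6/79] ≈ [0.1772, 0.2658, 0.3418, 0.1392, 0.0759]
H = -((14/79)·log₂(14/79) + (21/79)·log₂(21/79) + (27/79)·log₂(27/79) + (11/79)·log₂(11/79) + (6/79)·log₂(6/79))
  = 2.1584 bits

2.1584 bits


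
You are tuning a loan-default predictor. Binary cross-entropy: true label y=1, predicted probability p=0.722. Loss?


BCE = -[y·ln(p) + (1-y)·ln(1-p)]
= -1·ln(0.722) - 0
= -ln(0.722) = 0.3257

0.3257


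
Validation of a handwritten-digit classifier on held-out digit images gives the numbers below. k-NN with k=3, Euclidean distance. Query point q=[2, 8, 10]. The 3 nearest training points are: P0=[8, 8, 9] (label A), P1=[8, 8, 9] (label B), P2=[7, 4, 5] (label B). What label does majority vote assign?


d(q,P0) = 6.0828  (label A)
d(q,P1) = 6.0828  (label B)
d(q,P2) = 8.124  (label B)
Votes: A=1, B=2
Majority → B

B


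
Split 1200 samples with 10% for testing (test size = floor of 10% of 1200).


Test = ⌊1200·10/100⌋ = 120
Train = 1200 - 120 = 1080

Train: 1080, Test: 120


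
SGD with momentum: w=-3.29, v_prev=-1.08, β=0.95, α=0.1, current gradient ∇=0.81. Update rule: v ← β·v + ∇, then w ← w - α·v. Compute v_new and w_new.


v_new = 0.95·-1.08 + 0.81 = -1.026 + 0.81 = -0.216
w_new = -3.29 - 0.1·-0.216 = -3.29 + 0.0216 = -3.2684

v_new=-0.216, w_new=-3.2684


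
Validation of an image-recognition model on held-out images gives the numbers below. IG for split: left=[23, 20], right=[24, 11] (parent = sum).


Parent = [47, 31], H_parent = 0.9694
H_left = 0.9965 (n=43), H_right = 0.8981 (n=35)
H_children = (43/78)·0.9965 + (35/78)·0.8981 = 0.9523
IG = 0.9694 - 0.9523 = 0.0171

0.0171


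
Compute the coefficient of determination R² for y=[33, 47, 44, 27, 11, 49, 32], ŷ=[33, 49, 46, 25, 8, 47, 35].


ȳ = 34.7143
SS_res = Σ(y-ŷ)² = 34
SS_tot = Σ(y-ȳ)² = 1073.43
R² = 1 - SS_res/SS_tot = 1 - 0.0317 = 0.9683

0.9683


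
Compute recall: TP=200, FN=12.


Recall = TP/(TP+FN)
= 200/(200+12)
= 200/212 = 94.34%

94.34%


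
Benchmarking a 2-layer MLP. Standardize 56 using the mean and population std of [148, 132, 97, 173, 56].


μ = 121.2, σ = 40.8774
z = (56 - 121.2)/40.8774 = -1.595

-1.595


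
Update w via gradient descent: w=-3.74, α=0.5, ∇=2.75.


w_new = w - α·∇
= -3.74 - 0.5·2.75
= -3.74 - 1.375
= -5.115

-5.115


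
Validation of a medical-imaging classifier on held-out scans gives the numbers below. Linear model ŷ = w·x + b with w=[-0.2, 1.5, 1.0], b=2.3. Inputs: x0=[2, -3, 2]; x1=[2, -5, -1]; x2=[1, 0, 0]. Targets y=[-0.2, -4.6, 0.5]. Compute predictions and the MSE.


ŷ0 = (-0.2)·(2) + (1.5)·(-3) + (1.0)·(2) + 2.3 = -0.6
ŷ1 = (-0.2)·(2) + (1.5)·(-5) + (1.0)·(-1) + 2.3 = -6.6
ŷ2 = (-0.2)·(1) + (1.5)·(0) + (1.0)·(0) + 2.3 = 2.1
errors² = [0.16, 4.0, 2.56]
MSE = 6.7200/3 = 2.24

2.24


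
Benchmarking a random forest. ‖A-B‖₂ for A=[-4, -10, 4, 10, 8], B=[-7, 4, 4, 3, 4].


d = √((-4+ 7)² + (-10-4)² + (4-4)² + (10-3)² + (8-4)²)
  = √(9 + 196 + 0 + 49 + 16)
  = √270 = 16.4317

16.4317


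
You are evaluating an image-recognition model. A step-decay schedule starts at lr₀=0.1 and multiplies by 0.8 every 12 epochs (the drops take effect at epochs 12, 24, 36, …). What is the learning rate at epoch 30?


n_drops = ⌊30/12⌋ = 2
lr = 0.1·0.8^2 = 0.1·0.64 = 0.064

0.064


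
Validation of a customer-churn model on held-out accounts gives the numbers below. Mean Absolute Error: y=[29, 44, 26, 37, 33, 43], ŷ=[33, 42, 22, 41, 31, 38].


Absolute errors: |29-33|=4, |44-42|=2, |26-22|=4, |37-41|=4, |33-31|=2, |43-38|=5
Sum = 21
MAE = 21/6 = 7/2

7/2


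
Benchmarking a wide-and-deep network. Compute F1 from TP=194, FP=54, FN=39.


Precision = 194/248 = 0.7823
Recall = 194/233 = 0.8326
F1 = 2·P·R/(P+R) = 2·TP/(2·TP+FP+FN) = 388/(388+54+39) = 388/481 = 0.8067

0.8067


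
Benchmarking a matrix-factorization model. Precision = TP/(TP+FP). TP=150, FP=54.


Precision = TP/(TP+FP)
= 150/(150+54)
= 150/204 = 73.53%

73.53%


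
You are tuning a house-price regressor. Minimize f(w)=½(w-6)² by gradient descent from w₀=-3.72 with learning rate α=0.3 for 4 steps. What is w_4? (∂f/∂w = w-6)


step 1: grad = -3.72-6 = -9.72; w = -3.72 - 0.3·(-9.72) = -0.804
step 2: grad = -0.804-6 = -6.804; w = -0.804 - 0.3·(-6.804) = 1.2372
step 3: grad = 1.2372-6 = -4.7628; w = 1.2372 - 0.3·(-4.7628) = 2.66604
step 4: grad = 2.66604-6 = -3.33396; w = 2.66604 - 0.3·(-3.33396) = 3.666228

3.666228


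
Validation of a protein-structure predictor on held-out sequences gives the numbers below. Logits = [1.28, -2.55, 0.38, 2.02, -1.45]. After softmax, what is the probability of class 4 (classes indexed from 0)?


Exponentials: e^1.28=3.5966, e^-2.55=0.0781, e^0.38=1.4623, e^2.02=7.5383, e^-1.45=0.2346
Sum = 12.9099
Softmax = [0.2786, 0.006, 0.1133, 0.5839, 0.0182]
p[4] = 0.2346/12.9099 = 0.0182

0.0182


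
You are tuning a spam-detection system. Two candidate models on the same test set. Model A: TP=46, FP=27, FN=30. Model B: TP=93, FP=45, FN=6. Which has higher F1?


Model A: P=46/73=0.6301, R=46/76=0.6053, F1=2PR/(P+R)=2TP/(2TP+FP+FN)=92/149=0.6174
Model B: P=93/138=0.6739, R=93/99=0.9394, F1=2PR/(P+R)=2TP/(2TP+FP+FN)=186/237=0.7848
0.6174 < 0.7848 → Model B

Model B


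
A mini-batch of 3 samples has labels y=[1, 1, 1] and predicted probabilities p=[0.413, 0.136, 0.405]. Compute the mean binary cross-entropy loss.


L[0] = -ln(0.413) = 0.8843
L[1] = -ln(0.136) = 1.9951
L[2] = -ln(0.405) = 0.9039
mean = (0.8843 + 1.9951 + 0.9039)/3 = 1.2611

1.2611


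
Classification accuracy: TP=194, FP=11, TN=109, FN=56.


Accuracy = (TP+TN)/(TP+TN+FP+FN)
= (194+109)/(370)
= 303/370 = 81.89%

81.89%


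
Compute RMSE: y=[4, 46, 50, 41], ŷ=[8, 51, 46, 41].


MSE = 57/4 = 14.25
RMSE = √(57/4) = 3.7749

3.7749


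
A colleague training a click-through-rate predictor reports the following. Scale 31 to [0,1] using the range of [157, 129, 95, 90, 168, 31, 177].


min=31, max=177
(31-31)/(177-31) = 0/146 = 0.0

0.0


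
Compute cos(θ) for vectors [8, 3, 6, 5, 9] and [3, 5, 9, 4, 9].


A·B = 8·3 + 3·5 + 6·9 + 5·4 + 9·9 = 194
‖A‖ = √215 = 14.6629, ‖B‖ = √212 = 14.5602
cos = 194/(√215·√212) = 194/√45580 = 0.9087

0.9087


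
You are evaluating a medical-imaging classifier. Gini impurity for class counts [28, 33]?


Probabilities: [28/61, 33/61] ≈ [0.459, 0.541]
Σpᵢ² = (784 + 1089)/61² = 1873/3721
Gini = 1 - Σpᵢ² = 1 - 1873/3721 = 0.4966

0.4966


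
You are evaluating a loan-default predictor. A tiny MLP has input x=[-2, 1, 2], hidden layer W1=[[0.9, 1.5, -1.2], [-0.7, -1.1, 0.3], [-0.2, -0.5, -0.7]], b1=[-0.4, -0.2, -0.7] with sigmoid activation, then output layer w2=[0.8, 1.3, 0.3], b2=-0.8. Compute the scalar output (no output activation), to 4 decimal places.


z1[0] = (0.9)·(-2) + (1.5)·(1) + (-1.2)·(2) - 0.4 = -3.1
z1[1] = (-0.7)·(-2) + (-1.1)·(1) + (0.3)·(2) - 0.2 = 0.7
z1[2] = (-0.2)·(-2) + (-0.5)·(1) + (-0.7)·(2) - 0.7 = -2.2
h = sigmoid(z1) = [0.0431, 0.6682, 0.0998]
output = (0.8)·(0.0431) + (1.3)·(0.6682) + (0.3)·(0.0998) - 0.8 = 0.1331

0.1331


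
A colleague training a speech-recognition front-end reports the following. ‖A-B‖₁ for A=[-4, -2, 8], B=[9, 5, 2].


d = |-4-9| + |-2-5| + |8-2|
  = 13 + 7 + 6
  = 26

26


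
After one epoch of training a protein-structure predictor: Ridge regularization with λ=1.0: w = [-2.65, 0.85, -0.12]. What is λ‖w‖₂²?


‖w‖₂² = (-2.65)² + (0.85)² + (-0.12)²
     = 7.0225 + 0.7225 + 0.0144
     = 7.7594
λ·‖w‖₂² = 1.0·7.7594 = 7.7594

7.7594


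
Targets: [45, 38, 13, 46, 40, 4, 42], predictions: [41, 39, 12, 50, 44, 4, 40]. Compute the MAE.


Absolute errors: |45-41|=4, |38-39|=1, |13-12|=1, |46-50|=4, |40-44|=4, |4-4|=0, |42-40|=2
Sum = 16
MAE = 16/7 = 16/7

16/7


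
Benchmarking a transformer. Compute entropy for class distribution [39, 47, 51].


Probabilities: [39/137, 47/137, 51/137] ≈ [0.2847, 0.3431, 0.3723]
H = -((39/137)·log₂(39/137) + (47/137)·log₂(47/137) + (51/137)·log₂(51/137))
  = 1.5762 bits

1.5762 bits


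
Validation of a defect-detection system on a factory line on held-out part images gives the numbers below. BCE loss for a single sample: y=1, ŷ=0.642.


BCE = -[y·ln(p) + (1-y)·ln(1-p)]
= -1·ln(0.642) - 0
= -ln(0.642) = 0.4432

0.4432


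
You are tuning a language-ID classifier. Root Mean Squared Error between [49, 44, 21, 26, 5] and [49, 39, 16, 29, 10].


MSE = 84/5 = 16.8
RMSE = √(84/5) = 4.0988

4.0988


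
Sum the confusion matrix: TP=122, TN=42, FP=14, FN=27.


Total = TP + TN + FP + FN
= 122 + 42 + 14 + 27
= 205
(Predicted positive: 136, predicted negative: 69)

205


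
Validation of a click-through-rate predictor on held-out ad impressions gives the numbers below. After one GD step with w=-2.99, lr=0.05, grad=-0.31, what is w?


w_new = w - α·∇
= -2.99 - 0.05·-0.31
= -2.99 + 0.0155
= -2.9745

-2.9745


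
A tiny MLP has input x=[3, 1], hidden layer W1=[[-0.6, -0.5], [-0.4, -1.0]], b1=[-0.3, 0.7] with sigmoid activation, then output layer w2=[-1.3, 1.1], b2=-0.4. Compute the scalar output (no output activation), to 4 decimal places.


z1[0] = (-0.6)·(3) + (-0.5)·(1) - 0.3 = -2.6
z1[1] = (-0.4)·(3) + (-1.0)·(1) + 0.7 = -1.5
h = sigmoid(z1) = [0.0691, 0.1824]
output = (-1.3)·(0.0691) + (1.1)·(0.1824) - 0.4 = -0.2892

-0.2892


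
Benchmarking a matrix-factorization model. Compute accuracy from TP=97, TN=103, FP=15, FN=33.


Accuracy = (TP+TN)/(TP+TN+FP+FN)
= (97+103)/(248)
= 200/248 = 80.65%

80.65%


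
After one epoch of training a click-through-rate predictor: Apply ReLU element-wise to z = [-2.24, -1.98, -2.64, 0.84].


ReLU(-2.24) = max(0, -2.24) = 0.0
ReLU(-1.98) = max(0, -1.98) = 0.0
ReLU(-2.64) = max(0, -2.64) = 0.0
ReLU(0.84) = max(0, 0.84) = 0.84
result = [0.0, 0.0, 0.0, 0.84]

[0.0, 0.0, 0.0, 0.84]


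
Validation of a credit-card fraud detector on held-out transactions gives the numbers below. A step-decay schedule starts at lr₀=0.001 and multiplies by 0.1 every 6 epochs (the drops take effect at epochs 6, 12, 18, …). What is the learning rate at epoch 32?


n_drops = ⌊32/6⌋ = 5
lr = 0.001·0.1^5 = 0.001·0.00001 = 0.00000001

0.00000001


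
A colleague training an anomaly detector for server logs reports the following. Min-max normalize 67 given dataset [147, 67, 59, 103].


min=59, max=147
(67-59)/(147-59) = 8/88 = 0.0909

0.0909


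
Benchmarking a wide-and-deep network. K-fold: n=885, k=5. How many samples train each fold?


Fold size = 885/5 = 177
Training per fold = 885 - 177 = 708

708


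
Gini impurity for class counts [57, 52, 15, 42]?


Probabilities: [57/166, 52/166, 15/166, 42/166] ≈ [0.3434, 0.3133, 0.0904, 0.253]
Σpᵢ² = (3249 + 2704 + 225 + 1764)/166² = 7942/27556
Gini = 1 - Σpᵢ² = 1 - 7942/27556 = 0.7118

0.7118


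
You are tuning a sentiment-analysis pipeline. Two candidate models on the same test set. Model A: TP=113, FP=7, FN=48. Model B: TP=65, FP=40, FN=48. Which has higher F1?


Model A: P=113/120=0.9417, R=113/161=0.7019, F1=2PR/(P+R)=2TP/(2TP+FP+FN)=226/281=0.8043
Model B: P=65/105=0.619, R=65/113=0.5752, F1=2PR/(P+R)=2TP/(2TP+FP+FN)=130/218=0.5963
0.8043 > 0.5963 → Model A

Model A


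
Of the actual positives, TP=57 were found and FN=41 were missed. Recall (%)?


Recall = TP/(TP+FN)
= 57/(57+41)
= 57/98 = 58.16%

58.16%


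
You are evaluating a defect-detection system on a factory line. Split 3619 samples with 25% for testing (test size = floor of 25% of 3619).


Test = ⌊3619·25/100⌋ = 904
Train = 3619 - 904 = 2715

Train: 2715, Test: 904


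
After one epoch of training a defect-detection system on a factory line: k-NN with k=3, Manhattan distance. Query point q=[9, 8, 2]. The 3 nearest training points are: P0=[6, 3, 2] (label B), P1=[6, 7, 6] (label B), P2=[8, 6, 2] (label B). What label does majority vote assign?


d(q,P0) = 8  (label B)
d(q,P1) = 8  (label B)
d(q,P2) = 3  (label B)
Votes: A=0, B=3
Majority → B

B


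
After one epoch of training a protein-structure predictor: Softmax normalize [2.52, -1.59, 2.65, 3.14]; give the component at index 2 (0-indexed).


Exponentials: e^2.52=12.4286, e^-1.59=0.2039, e^2.65=14.154, e^3.14=23.1039
Sum = 49.8904
Softmax = [0.2491, 0.0041, 0.2837, 0.4631]
p[2] = 14.154/49.8904 = 0.2837

0.2837


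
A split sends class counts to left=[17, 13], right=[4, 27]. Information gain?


Parent = [21, 40], H_parent = 0.9288
H_left = 0.9871 (n=30), H_right = 0.5548 (n=31)
H_children = (30/61)·0.9871 + (31/61)·0.5548 = 0.7674
IG = 0.9288 - 0.7674 = 0.1614

0.1614


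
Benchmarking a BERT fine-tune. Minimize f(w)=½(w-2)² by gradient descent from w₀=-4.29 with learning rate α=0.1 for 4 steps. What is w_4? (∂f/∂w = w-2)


step 1: grad = -4.29-2 = -6.29; w = -4.29 - 0.1·(-6.29) = -3.661
step 2: grad = -3.661-2 = -5.661; w = -3.661 - 0.1·(-5.661) = -3.0949
step 3: grad = -3.0949-2 = -5.0949; w = -3.0949 - 0.1·(-5.0949) = -2.58541
step 4: grad = -2.58541-2 = -4.58541; w = -2.58541 - 0.1·(-4.58541) = -2.126869

-2.126869


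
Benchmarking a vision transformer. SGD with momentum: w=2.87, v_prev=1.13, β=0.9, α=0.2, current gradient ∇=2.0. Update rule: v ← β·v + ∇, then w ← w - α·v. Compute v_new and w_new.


v_new = 0.9·1.13 + 2.0 = 1.017 + 2.0 = 3.017
w_new = 2.87 - 0.2·3.017 = 2.87 - 0.6034 = 2.2666

v_new=3.017, w_new=2.2666


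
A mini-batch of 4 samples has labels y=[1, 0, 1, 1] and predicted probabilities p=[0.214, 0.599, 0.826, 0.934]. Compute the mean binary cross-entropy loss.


L[0] = -ln(0.214) = 1.5418
L[1] = -ln(1-0.599) = -ln(0.401) = 0.9138
L[2] = -ln(0.826) = 0.1912
L[3] = -ln(0.934) = 0.0683
mean = (1.5418 + 0.9138 + 0.1912 + 0.0683)/4 = 0.6788

0.6788


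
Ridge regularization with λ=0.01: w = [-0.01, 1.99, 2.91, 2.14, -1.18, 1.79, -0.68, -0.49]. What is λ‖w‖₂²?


‖w‖₂² = (-0.01)² + (1.99)² + (2.91)² + (2.14)² + (-1.18)² + (1.79)² + (-0.68)² + (-0.49)²
     = 0.0001 + 3.9601 + 8.4681 + 4.5796 + 1.3924 + 3.2041 + 0.4624 + 0.2401
     = 22.3069
λ·‖w‖₂² = 0.01·22.3069 = 0.223069

0.223069


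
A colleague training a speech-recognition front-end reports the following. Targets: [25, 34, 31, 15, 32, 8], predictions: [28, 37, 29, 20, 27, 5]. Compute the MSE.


Squared errors: (25-28)²=9, (34-37)²=9, (31-29)²=4, (15-20)²=25, (32-27)²=25, (8-5)²=9
Sum = 81
MSE = 81/6 = 27/2

27/2


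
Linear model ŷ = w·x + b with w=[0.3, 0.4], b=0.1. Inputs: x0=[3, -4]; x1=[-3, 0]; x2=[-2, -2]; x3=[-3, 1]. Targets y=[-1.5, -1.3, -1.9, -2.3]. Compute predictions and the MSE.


ŷ0 = (0.3)·(3) + (0.4)·(-4) + 0.1 = -0.6
ŷ1 = (0.3)·(-3) + (0.4)·(0) + 0.1 = -0.8
ŷ2 = (0.3)·(-2) + (0.4)·(-2) + 0.1 = -1.3
ŷ3 = (0.3)·(-3) + (0.4)·(1) + 0.1 = -0.4
errors² = [0.81, 0.25, 0.36, 3.61]
MSE = 5.0300/4 = 1.2575

1.2575


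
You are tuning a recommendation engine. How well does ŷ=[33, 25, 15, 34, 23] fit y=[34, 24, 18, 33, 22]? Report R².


ȳ = 26.2
SS_res = Σ(y-ŷ)² = 13
SS_tot = Σ(y-ȳ)² = 196.8
R² = 1 - SS_res/SS_tot = 1 - 0.0661 = 0.9339

0.9339


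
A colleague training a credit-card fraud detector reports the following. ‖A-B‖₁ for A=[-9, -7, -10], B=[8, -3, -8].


d = |-9-8| + |-7+ 3| + |-10+ 8|
  = 17 + 4 + 2
  = 23

23


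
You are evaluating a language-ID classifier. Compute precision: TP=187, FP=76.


Precision = TP/(TP+FP)
= 187/(187+76)
= 187/263 = 71.1%

71.1%


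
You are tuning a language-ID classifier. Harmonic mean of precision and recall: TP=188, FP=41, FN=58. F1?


Precision = 188/229 = 0.821
Recall = 188/246 = 0.7642
F1 = 2·P·R/(P+R) = 2·TP/(2·TP+FP+FN) = 376/(376+41+58) = 376/475 = 0.7916

0.7916


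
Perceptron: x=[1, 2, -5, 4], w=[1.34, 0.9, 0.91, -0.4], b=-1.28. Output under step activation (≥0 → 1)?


z = (1)·(1.34) + (2)·(0.9) + (-5)·(0.91) + (4)·(-0.4) - 1.28
  = -4.29
step(z) = 0 (z<0)

0


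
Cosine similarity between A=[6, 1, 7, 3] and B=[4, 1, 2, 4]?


A·B = 6·4 + 1·1 + 7·2 + 3·4 = 51
‖A‖ = √95 = 9.7468, ‖B‖ = √37 = 6.0828
cos = 51/(√95·√37) = 51/√3515 = 0.8602

0.8602


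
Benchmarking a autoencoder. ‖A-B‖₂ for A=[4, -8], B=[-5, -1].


d = √((4+ 5)² + (-8+ 1)²)
  = √(81 + 49)
  = √130 = 11.4018

11.4018


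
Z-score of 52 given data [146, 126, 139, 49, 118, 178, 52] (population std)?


μ = 115.4286, σ = 44.657
z = (52 - 115.4286)/44.657 = -1.4204

-1.4204


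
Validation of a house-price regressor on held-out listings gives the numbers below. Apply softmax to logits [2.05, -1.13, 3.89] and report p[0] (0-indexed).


Exponentials: e^2.05=7.7679, e^-1.13=0.323, e^3.89=48.9109
Sum = 57.0018
Softmax = [0.1363, 0.0057, 0.8581]
p[0] = 7.7679/57.0018 = 0.1363

0.1363


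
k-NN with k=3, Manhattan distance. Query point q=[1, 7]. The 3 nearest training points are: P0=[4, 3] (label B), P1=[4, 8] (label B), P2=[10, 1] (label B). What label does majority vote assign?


d(q,P0) = 7  (label B)
d(q,P1) = 4  (label B)
d(q,P2) = 15  (label B)
Votes: A=0, B=3
Majority → B

B


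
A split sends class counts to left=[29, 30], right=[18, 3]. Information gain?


Parent = [47, 33], H_parent = 0.9778
H_left = 0.9998 (n=59), H_right = 0.5917 (n=21)
H_children = (59/80)·0.9998 + (21/80)·0.5917 = 0.8927
IG = 0.9778 - 0.8927 = 0.0851

0.0851


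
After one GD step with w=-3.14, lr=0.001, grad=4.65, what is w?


w_new = w - α·∇
= -3.14 - 0.001·4.65
= -3.14 - 0.00465
= -3.14465

-3.14465


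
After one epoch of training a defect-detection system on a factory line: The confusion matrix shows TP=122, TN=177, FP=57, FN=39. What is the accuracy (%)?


Accuracy = (TP+TN)/(TP+TN+FP+FN)
= (122+177)/(395)
= 299/395 = 75.7%

75.7%


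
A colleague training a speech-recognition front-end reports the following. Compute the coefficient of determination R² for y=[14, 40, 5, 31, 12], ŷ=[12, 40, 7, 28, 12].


ȳ = 20.4
SS_res = Σ(y-ŷ)² = 17
SS_tot = Σ(y-ȳ)² = 845.2
R² = 1 - SS_res/SS_tot = 1 - 0.0201 = 0.9799

0.9799


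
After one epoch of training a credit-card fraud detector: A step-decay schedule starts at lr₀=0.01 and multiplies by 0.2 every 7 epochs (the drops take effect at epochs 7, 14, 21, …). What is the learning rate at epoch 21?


n_drops = ⌊21/7⌋ = 3
lr = 0.01·0.2^3 = 0.01·0.008 = 0.00008

0.00008


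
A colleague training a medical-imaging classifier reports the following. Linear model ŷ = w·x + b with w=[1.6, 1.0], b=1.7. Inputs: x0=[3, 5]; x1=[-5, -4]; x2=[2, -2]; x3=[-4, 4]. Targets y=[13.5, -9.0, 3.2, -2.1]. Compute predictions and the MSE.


ŷ0 = (1.6)·(3) + (1.0)·(5) + 1.7 = 11.5
ŷ1 = (1.6)·(-5) + (1.0)·(-4) + 1.7 = -10.3
ŷ2 = (1.6)·(2) + (1.0)·(-2) + 1.7 = 2.9
ŷ3 = (1.6)·(-4) + (1.0)·(4) + 1.7 = -0.7
errors² = [4.0, 1.69, 0.09, 1.96]
MSE = 7.7400/4 = 1.935

1.935


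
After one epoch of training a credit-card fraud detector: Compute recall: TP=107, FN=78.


Recall = TP/(TP+FN)
= 107/(107+78)
= 107/185 = 57.84%

57.84%


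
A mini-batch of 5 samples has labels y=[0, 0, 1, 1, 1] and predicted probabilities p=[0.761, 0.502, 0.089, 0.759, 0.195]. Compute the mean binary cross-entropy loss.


L[0] = -ln(1-0.761) = -ln(0.239) = 1.4313
L[1] = -ln(1-0.502) = -ln(0.498) = 0.6972
L[2] = -ln(0.089) = 2.4191
L[3] = -ln(0.759) = 0.2758
L[4] = -ln(0.195) = 1.6348
mean = (1.4313 + 0.6972 + 2.4191 + 0.2758 + 1.6348)/5 = 1.2916

1.2916


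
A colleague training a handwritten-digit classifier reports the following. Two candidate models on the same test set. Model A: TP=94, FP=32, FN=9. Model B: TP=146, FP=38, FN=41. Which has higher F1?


Model A: P=94/126=0.746, R=94/103=0.9126, F1=2PR/(P+R)=2TP/(2TP+FP+FN)=188/229=0.821
Model B: P=146/184=0.7935, R=146/187=0.7807, F1=2PR/(P+R)=2TP/(2TP+FP+FN)=292/371=0.7871
0.821 > 0.7871 → Model A

Model A


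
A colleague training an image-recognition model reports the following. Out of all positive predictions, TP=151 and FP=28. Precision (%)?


Precision = TP/(TP+FP)
= 151/(151+28)
= 151/179 = 84.36%

84.36%


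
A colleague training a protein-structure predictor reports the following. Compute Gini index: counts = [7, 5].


Probabilities: [7/12, 5/12] ≈ [0.5833, 0.4167]
Σpᵢ² = (49 + 25)/12² = 74/144
Gini = 1 - Σpᵢ² = 1 - 74/144 = 0.4861

0.4861


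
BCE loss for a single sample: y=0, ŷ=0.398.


BCE = -[y·ln(p) + (1-y)·ln(1-p)]
= -0 - 1·ln(1-0.398)
= -ln(0.602) = 0.5075

0.5075


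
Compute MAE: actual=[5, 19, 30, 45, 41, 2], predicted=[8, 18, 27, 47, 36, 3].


Absolute errors: |5-8|=3, |19-18|=1, |30-27|=3, |45-47|=2, |41-36|=5, |2-3|=1
Sum = 15
MAE = 15/6 = 5/2

5/2


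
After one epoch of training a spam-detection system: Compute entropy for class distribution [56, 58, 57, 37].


Probabilities: [56/208, 58/208, 57/208, 37/208] ≈ [0.2692, 0.2788, 0.274, 0.1779]
H = -((56/208)·log₂(56/208) + (58/208)·log₂(58/208) + (57/208)·log₂(57/208) + (37/208)·log₂(37/208))
  = 1.9783 bits

1.9783 bits


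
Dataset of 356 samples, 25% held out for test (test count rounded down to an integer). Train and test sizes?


Test = ⌊356·25/100⌋ = 89
Train = 356 - 89 = 267

Train: 267, Test: 89


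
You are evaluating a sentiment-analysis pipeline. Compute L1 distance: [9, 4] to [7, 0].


d = |9-7| + |4-0|
  = 2 + 4
  = 6

6


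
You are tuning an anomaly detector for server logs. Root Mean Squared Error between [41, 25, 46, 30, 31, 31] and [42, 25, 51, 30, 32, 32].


MSE = 28/6 = 4.6667
RMSE = √(28/6) = 2.1602

2.1602


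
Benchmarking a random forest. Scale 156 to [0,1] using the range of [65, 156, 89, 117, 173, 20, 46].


min=20, max=173
(156-20)/(173-20) = 136/153 = 0.8889

0.8889


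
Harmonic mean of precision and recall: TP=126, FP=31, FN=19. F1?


Precision = 126/157 = 0.8025
Recall = 126/145 = 0.869
F1 = 2·P·R/(P+R) = 2·TP/(2·TP+FP+FN) = 252/(252+31+19) = 252/302 = 0.8344

0.8344


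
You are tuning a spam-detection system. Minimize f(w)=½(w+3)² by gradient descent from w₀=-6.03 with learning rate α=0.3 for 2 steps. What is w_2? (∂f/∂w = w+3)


step 1: grad = -6.03+3 = -3.03; w = -6.03 - 0.3·(-3.03) = -5.121
step 2: grad = -5.121+3 = -2.121; w = -5.121 - 0.3·(-2.121) = -4.4847

-4.4847


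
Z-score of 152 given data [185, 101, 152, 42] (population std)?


μ = 120, σ = 54.0694
z = (152 - 120)/54.0694 = 0.5918

0.5918


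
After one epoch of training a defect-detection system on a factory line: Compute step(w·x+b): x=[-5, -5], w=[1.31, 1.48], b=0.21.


z = (-5)·(1.31) + (-5)·(1.48) + 0.21
  = -13.74
step(z) = 0 (z<0)

0


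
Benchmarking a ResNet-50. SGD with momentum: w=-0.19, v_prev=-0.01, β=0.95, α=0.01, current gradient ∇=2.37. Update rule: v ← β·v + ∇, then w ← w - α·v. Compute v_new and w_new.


v_new = 0.95·-0.01 + 2.37 = -0.0095 + 2.37 = 2.3605
w_new = -0.19 - 0.01·2.3605 = -0.19 - 0.023605 = -0.213605

v_new=2.3605, w_new=-0.213605


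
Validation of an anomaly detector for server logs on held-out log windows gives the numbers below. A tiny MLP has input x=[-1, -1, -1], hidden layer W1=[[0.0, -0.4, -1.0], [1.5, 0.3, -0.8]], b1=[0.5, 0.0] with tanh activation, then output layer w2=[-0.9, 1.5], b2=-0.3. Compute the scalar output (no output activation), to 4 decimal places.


z1[0] = (0.0)·(-1) + (-0.4)·(-1) + (-1.0)·(-1) + 0.5 = 1.9
z1[1] = (1.5)·(-1) + (0.3)·(-1) + (-0.8)·(-1) + 0.0 = -1.0
h = tanh(z1) = [0.9562, -0.7616]
output = (-0.9)·(0.9562) + (1.5)·(-0.7616) - 0.3 = -2.303

-2.303


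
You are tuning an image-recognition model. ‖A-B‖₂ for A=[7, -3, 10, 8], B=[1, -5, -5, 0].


d = √((7-1)² + (-3+ 5)² + (10+ 5)² + (8-0)²)
  = √(36 + 4 + 225 + 64)
  = √329 = 18.1384

18.1384


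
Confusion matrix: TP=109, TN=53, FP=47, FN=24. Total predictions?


Total = TP + TN + FP + FN
= 109 + 53 + 47 + 24
= 233
(Predicted positive: 156, predicted negative: 77)

233


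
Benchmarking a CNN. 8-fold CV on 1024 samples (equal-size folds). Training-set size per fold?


Fold size = 1024/8 = 128
Training per fold = 1024 - 128 = 896

896


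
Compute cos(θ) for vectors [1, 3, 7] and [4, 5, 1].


A·B = 1·4 + 3·5 + 7·1 = 26
‖A‖ = √59 = 7.6811, ‖B‖ = √42 = 6.4807
cos = 26/(√59·√42) = 26/√2478 = 0.5223

0.5223


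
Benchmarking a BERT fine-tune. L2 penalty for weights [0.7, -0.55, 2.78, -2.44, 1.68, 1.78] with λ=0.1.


‖w‖₂² = (0.7)² + (-0.55)² + (2.78)² + (-2.44)² + (1.68)² + (1.78)²
     = 0.49 + 0.3025 + 7.7284 + 5.9536 + 2.8224 + 3.1684
     = 20.4653
λ·‖w‖₂² = 0.1·20.4653 = 2.04653

2.04653


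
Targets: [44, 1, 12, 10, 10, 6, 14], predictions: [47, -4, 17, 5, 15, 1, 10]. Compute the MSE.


Squared errors: (44-47)²=9, (1+ 4)²=25, (12-17)²=25, (10-5)²=25, (10-15)²=25, (6-1)²=25, (14-10)²=16
Sum = 150
MSE = 150/7 = 150/7

150/7


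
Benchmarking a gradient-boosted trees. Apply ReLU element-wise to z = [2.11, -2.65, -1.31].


ReLU(2.11) = max(0, 2.11) = 2.11
ReLU(-2.65) = max(0, -2.65) = 0.0
ReLU(-1.31) = max(0, -1.31) = 0.0
result = [2.11, 0.0, 0.0]

[2.11, 0.0, 0.0]


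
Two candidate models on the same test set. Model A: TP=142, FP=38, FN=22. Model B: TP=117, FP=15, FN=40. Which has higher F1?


Model A: P=142/180=0.7889, R=142/164=0.8659, F1=2PR/(P+R)=2TP/(2TP+FP+FN)=284/344=0.8256
Model B: P=117/132=0.8864, R=117/157=0.7452, F1=2PR/(P+R)=2TP/(2TP+FP+FN)=234/289=0.8097
0.8256 > 0.8097 → Model A

Model A


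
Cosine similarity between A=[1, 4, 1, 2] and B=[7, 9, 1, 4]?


A·B = 1·7 + 4·9 + 1·1 + 2·4 = 52
‖A‖ = √22 = 4.6904, ‖B‖ = √147 = 12.1244
cos = 52/(√22·√147) = 52/√3234 = 0.9144

0.9144


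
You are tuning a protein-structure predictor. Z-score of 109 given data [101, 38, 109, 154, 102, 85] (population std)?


μ = 98.1667, σ = 34.2803
z = (109 - 98.1667)/34.2803 = 0.316

0.316


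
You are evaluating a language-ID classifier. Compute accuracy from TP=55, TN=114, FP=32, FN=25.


Accuracy = (TP+TN)/(TP+TN+FP+FN)
= (55+114)/(226)
= 169/226 = 74.78%

74.78%


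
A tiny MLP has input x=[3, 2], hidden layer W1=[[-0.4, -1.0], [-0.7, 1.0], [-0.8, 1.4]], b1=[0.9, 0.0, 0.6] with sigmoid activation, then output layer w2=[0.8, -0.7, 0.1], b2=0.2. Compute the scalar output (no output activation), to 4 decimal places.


z1[0] = (-0.4)·(3) + (-1.0)·(2) + 0.9 = -2.3
z1[1] = (-0.7)·(3) + (1.0)·(2) + 0.0 = -0.1
z1[2] = (-0.8)·(3) + (1.4)·(2) + 0.6 = 1.0
h = sigmoid(z1) = [0.0911, 0.475, 0.7311]
output = (0.8)·(0.0911) + (-0.7)·(0.475) + (0.1)·(0.7311) + 0.2 = 0.0135

0.0135


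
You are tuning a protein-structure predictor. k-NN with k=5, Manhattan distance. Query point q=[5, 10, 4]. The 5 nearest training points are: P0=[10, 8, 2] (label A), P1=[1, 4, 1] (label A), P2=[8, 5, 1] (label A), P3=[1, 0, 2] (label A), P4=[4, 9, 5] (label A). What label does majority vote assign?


d(q,P0) = 9  (label A)
d(q,P1) = 13  (label A)
d(q,P2) = 11  (label A)
d(q,P3) = 16  (label A)
d(q,P4) = 3  (label A)
Votes: A=5, B=0
Majority → A

A


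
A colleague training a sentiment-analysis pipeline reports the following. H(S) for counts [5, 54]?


Probabilities: [5/59, 54/59] ≈ [0.0847, 0.9153]
H = -((5/59)·log₂(5/59) + (54/59)·log₂(54/59))
  = 0.4187 bits

0.4187 bits


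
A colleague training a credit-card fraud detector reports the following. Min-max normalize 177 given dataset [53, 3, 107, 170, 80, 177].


min=3, max=177
(177-3)/(177-3) = 174/174 = 1.0

1.0


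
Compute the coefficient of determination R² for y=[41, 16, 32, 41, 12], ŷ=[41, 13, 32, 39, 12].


ȳ = 28.4
SS_res = Σ(y-ŷ)² = 13
SS_tot = Σ(y-ȳ)² = 753.2
R² = 1 - SS_res/SS_tot = 1 - 0.0173 = 0.9827

0.9827


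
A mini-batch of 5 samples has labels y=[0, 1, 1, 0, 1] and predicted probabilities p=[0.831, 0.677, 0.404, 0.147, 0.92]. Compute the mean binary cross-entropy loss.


L[0] = -ln(1-0.831) = -ln(0.169) = 1.7779
L[1] = -ln(0.677) = 0.3901
L[2] = -ln(0.404) = 0.9063
L[3] = -ln(1-0.147) = -ln(0.853) = 0.159
L[4] = -ln(0.92) = 0.0834
mean = (1.7779 + 0.3901 + 0.9063 + 0.159 + 0.0834)/5 = 0.6633

0.6633


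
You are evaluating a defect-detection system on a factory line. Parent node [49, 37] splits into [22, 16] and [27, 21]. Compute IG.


Parent = [49, 37], H_parent = 0.9859
H_left = 0.9819 (n=38), H_right = 0.9887 (n=48)
H_children = (38/86)·0.9819 + (48/86)·0.9887 = 0.9857
IG = 0.9859 - 0.9857 = 0.0002

0.0002


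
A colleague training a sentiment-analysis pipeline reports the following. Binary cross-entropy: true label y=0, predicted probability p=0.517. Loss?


BCE = -[y·ln(p) + (1-y)·ln(1-p)]
= -0 - 1·ln(1-0.517)
= -ln(0.483) = 0.7277

0.7277


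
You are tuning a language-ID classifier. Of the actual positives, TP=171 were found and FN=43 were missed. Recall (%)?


Recall = TP/(TP+FN)
= 171/(171+43)
= 171/214 = 79.91%

79.91%


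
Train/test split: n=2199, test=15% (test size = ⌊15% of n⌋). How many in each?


Test = ⌊2199·15/100⌋ = 329
Train = 2199 - 329 = 1870

Train: 1870, Test: 329


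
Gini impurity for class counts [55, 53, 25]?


Probabilities: [55/133, 53/133, 25/133] ≈ [0.4135, 0.3985, 0.188]
Σpᵢ² = (3025 + 2809 + 625)/133² = 6459/17689
Gini = 1 - Σpᵢ² = 1 - 6459/17689 = 0.6349

0.6349


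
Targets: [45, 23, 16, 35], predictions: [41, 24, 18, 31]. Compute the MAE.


Absolute errors: |45-41|=4, |23-24|=1, |16-18|=2, |35-31|=4
Sum = 11
MAE = 11/4 = 11/4

11/4


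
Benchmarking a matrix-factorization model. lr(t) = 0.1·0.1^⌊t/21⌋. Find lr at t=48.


n_drops = ⌊48/21⌋ = 2
lr = 0.1·0.1^2 = 0.1·0.01 = 0.001

0.001


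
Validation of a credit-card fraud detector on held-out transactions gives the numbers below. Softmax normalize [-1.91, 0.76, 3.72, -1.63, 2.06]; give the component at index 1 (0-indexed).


Exponentials: e^-1.91=0.1481, e^0.76=2.1383, e^3.72=41.2644, e^-1.63=0.1959, e^2.06=7.846
Sum = 51.5927
Softmax = [0.0029, 0.0414, 0.7998, 0.0038, 0.1521]
p[1] = 2.1383/51.5927 = 0.0414

0.0414


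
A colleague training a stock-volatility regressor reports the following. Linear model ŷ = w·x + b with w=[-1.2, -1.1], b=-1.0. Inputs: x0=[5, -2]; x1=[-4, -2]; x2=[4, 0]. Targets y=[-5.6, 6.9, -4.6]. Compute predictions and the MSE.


ŷ0 = (-1.2)·(5) + (-1.1)·(-2) - 1.0 = -4.8
ŷ1 = (-1.2)·(-4) + (-1.1)·(-2) - 1.0 = 6.0
ŷ2 = (-1.2)·(4) + (-1.1)·(0) - 1.0 = -5.8
errors² = [0.64, 0.81, 1.44]
MSE = 2.8900/3 = 0.9633

0.9633


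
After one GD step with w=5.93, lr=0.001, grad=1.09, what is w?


w_new = w - α·∇
= 5.93 - 0.001·1.09
= 5.93 - 0.00109
= 5.92891

5.92891


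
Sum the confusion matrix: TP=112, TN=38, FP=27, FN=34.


Total = TP + TN + FP + FN
= 112 + 38 + 27 + 34
= 211
(Predicted positive: 139, predicted negative: 72)

211


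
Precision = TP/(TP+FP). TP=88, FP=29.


Precision = TP/(TP+FP)
= 88/(88+29)
= 88/117 = 75.21%

75.21%


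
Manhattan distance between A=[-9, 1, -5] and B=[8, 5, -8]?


d = |-9-8| + |1-5| + |-5+ 8|
  = 17 + 4 + 3
  = 24

24


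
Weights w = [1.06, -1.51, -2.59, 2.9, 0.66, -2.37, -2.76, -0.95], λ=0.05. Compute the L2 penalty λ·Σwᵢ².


‖w‖₂² = (1.06)² + (-1.51)² + (-2.59)² + (2.9)² + (0.66)² + (-2.37)² + (-2.76)² + (-0.95)²
     = 1.1236 + 2.2801 + 6.7081 + 8.41 + 0.4356 + 5.6169 + 7.6176 + 0.9025
     = 33.0944
λ·‖w‖₂² = 0.05·33.0944 = 1.65472

1.65472


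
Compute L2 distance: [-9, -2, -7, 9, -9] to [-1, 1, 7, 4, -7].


d = √((-9+ 1)² + (-2-1)² + (-7-7)² + (9-4)² + (-9+ 7)²)
  = √(64 + 9 + 196 + 25 + 4)
  = √298 = 17.2627

17.2627


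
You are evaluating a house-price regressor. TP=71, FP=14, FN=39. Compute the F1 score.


Precision = 71/85 = 0.8353
Recall = 71/110 = 0.6455
F1 = 2·P·R/(P+R) = 2·TP/(2·TP+FP+FN) = 142/(142+14+39) = 142/195 = 0.7282

0.7282


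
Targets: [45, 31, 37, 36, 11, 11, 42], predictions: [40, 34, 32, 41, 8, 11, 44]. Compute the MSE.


Squared errors: (45-40)²=25, (31-34)²=9, (37-32)²=25, (36-41)²=25, (11-8)²=9, (11-11)²=0, (42-44)²=4
Sum = 97
MSE = 97/7 = 97/7

97/7


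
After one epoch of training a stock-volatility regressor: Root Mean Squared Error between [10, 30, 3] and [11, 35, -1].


MSE = 42/3 = 14
RMSE = √(42/3) = 3.7417

3.7417


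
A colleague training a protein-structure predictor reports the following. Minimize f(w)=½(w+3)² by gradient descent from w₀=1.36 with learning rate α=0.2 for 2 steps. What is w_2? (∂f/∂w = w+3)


step 1: grad = 1.36+3 = 4.36; w = 1.36 - 0.2·(4.36) = 0.488
step 2: grad = 0.488+3 = 3.488; w = 0.488 - 0.2·(3.488) = -0.2096

-0.2096


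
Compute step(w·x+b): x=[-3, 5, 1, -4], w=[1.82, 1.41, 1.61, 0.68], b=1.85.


z = (-3)·(1.82) + (5)·(1.41) + (1)·(1.61) + (-4)·(0.68) + 1.85
  = 2.33
step(z) = 1 (z≥0)

1


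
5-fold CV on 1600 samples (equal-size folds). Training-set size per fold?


Fold size = 1600/5 = 320
Training per fold = 1600 - 320 = 1280

1280


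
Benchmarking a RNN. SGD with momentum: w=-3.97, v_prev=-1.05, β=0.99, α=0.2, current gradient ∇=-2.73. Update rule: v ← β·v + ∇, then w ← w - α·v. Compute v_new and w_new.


v_new = 0.99·-1.05 - 2.73 = -1.0395 - 2.73 = -3.7695
w_new = -3.97 - 0.2·-3.7695 = -3.97 + 0.7539 = -3.2161

v_new=-3.7695, w_new=-3.2161


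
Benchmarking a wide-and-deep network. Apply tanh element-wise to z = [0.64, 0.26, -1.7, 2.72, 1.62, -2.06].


tanh(0.64) = 0.5649
tanh(0.26) = 0.2543
tanh(-1.7) = -0.9354
tanh(2.72) = 0.9914
tanh(1.62) = 0.9246
tanh(-2.06) = -0.968
result = [0.5649, 0.2543, -0.9354, 0.9914, 0.9246, -0.968]

[0.5649, 0.2543, -0.9354, 0.9914, 0.9246, -0.968]


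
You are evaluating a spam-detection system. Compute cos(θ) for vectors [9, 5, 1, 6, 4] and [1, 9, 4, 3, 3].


A·B = 9·1 + 5·9 + 1·4 + 6·3 + 4·3 = 88
‖A‖ = √159 = 12.6095, ‖B‖ = √116 = 10.7703
cos = 88/(√159·√116) = 88/√18444 = 0.648

0.648


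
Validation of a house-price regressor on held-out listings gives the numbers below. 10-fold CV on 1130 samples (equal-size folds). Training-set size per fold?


Fold size = 1130/10 = 113
Training per fold = 1130 - 113 = 1017

1017


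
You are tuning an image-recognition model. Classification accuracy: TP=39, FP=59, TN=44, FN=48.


Accuracy = (TP+TN)/(TP+TN+FP+FN)
= (39+44)/(190)
= 83/190 = 43.68%

43.68%


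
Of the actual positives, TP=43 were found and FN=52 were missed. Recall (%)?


Recall = TP/(TP+FN)
= 43/(43+52)
= 43/95 = 45.26%

45.26%


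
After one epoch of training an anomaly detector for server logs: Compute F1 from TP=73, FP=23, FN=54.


Precision = 73/96 = 0.7604
Recall = 73/127 = 0.5748
F1 = 2·P·R/(P+R) = 2·TP/(2·TP+FP+FN) = 146/(146+23+54) = 146/223 = 0.6547

0.6547


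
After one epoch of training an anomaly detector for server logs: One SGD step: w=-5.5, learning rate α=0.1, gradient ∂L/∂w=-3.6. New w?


w_new = w - α·∇
= -5.5 - 0.1·-3.6
= -5.5 + 0.36
= -5.14

-5.14


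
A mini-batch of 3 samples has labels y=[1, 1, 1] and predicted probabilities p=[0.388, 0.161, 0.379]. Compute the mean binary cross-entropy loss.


L[0] = -ln(0.388) = 0.9467
L[1] = -ln(0.161) = 1.8264
L[2] = -ln(0.379) = 0.9702
mean = (0.9467 + 1.8264 + 0.9702)/3 = 1.2478

1.2478


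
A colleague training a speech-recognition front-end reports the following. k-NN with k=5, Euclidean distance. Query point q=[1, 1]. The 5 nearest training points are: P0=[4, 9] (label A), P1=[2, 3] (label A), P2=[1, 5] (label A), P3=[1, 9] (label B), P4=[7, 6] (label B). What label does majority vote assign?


d(q,P0) = 8.544  (label A)
d(q,P1) = 2.2361  (label A)
d(q,P2) = 4.0  (label A)
d(q,P3) = 8.0  (label B)
d(q,P4) = 7.8102  (label B)
Votes: A=3, B=2
Majority → A

A


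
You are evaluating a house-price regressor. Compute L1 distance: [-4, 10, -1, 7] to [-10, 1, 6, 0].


d = |-4+ 10| + |10-1| + |-1-6| + |7-0|
  = 6 + 9 + 7 + 7
  = 29

29


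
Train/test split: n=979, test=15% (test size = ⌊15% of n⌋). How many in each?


Test = ⌊979·15/100⌋ = 146
Train = 979 - 146 = 833

Train: 833, Test: 146


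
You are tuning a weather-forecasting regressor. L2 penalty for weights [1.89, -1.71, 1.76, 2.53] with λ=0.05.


‖w‖₂² = (1.89)² + (-1.71)² + (1.76)² + (2.53)²
     = 3.5721 + 2.9241 + 3.0976 + 6.4009
     = 15.9947
λ·‖w‖₂² = 0.05·15.9947 = 0.799735

0.799735


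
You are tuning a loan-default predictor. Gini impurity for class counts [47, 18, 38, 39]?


Probabilities: [47/142, 18/142, 38/142, 39/142] ≈ [0.331, 0.1268, 0.2676, 0.2746]
Σpᵢ² = (2209 + 324 + 1444 + 1521)/142² = 5498/20164
Gini = 1 - Σpᵢ² = 1 - 5498/20164 = 0.7273

0.7273


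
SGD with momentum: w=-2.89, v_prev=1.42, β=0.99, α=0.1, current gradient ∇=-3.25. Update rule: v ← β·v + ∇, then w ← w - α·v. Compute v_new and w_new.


v_new = 0.99·1.42 - 3.25 = 1.4058 - 3.25 = -1.8442
w_new = -2.89 - 0.1·-1.8442 = -2.89 + 0.18442 = -2.70558

v_new=-1.8442, w_new=-2.70558


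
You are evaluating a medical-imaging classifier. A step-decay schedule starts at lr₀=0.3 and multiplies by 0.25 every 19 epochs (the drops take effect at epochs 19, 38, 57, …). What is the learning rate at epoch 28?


n_drops = ⌊28/19⌋ = 1
lr = 0.3·0.25^1 = 0.3·0.25 = 0.075

0.075
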